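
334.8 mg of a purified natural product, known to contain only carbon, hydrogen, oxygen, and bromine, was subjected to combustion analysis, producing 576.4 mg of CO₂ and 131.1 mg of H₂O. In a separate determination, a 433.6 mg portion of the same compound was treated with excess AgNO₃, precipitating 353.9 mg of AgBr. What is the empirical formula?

C9H10BrO2

mol C = 0.5764 g CO₂ ÷ 44.009 g/mol = 0.013097 mol
mol H = 2 × 0.1311 g H₂O ÷ 18.015 g/mol = 0.014555 mol
From the AgBr data: mol Br per gram of compound = (0.3539 ÷ 187.772) ÷ 0.4336 = 0.0043467 mol/g, so in the 0.3348 g combustion sample mol Br = 0.0014553 mol
mass O = 0.3348 − (0.15731 + 0.014671 + 0.11628) = 0.046535 g → mol O = 0.046535 ÷ 15.999 = 0.0029086 mol
Divide by the smallest (0.0014553 mol): C 9.000, H 10.001, Br 1.000, O 1.999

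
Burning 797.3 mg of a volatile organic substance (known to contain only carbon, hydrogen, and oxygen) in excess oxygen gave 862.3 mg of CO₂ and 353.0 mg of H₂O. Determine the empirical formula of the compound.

C3H6O5

mol C = 0.8623 g CO₂ ÷ 44.009 g/mol = 0.019594 mol
mol H = 2 × 0.3530 g H₂O ÷ 18.015 g/mol = 0.039190 mol
mass O = 0.7973 − (0.23534 + 0.039503) = 0.52246 g → mol O = 0.52246 ÷ 15.999 = 0.032656 mol
Divide by the smallest (0.019594 mol): C 1.000, H 2.000, O 1.667
Multiplying each by 3 gives whole numbers: C 3.00, H 6.00, O 5.00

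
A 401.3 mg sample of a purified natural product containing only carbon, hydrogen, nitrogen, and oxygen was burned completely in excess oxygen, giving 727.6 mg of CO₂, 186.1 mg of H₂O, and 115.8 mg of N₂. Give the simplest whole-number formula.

C4H5N2O

mol C = 0.7276 g CO₂ ÷ 44.009 g/mol = 0.016533 mol
mol H = 2 × 0.1861 g H₂O ÷ 18.015 g/mol = 0.020661 mol
mol N = 2 × 0.1158 g N₂ ÷ 28.014 g/mol = 0.0082673 mol
mass O = 0.4013 − (0.19858 + 0.020826 + 0.11580) = 0.066097 g → mol O = 0.066097 ÷ 15.999 = 0.0041313 mol
Divide by the smallest (0.0041313 mol): C 4.002, H 5.001, N 2.001, O 1.000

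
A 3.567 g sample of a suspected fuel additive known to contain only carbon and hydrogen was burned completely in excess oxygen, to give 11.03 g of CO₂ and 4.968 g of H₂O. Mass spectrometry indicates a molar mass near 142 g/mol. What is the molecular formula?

mol C = 11.03 g CO₂ ÷ 44.009 g/mol = 0.25063 mol
mol H = 2 × 4.968 g H₂O ÷ 18.015 g/mol = 0.55154 mol
Divide by the smallest (0.25063 mol): C 1.000, H 2.201
Multiplying each by 5 gives whole numbers: C 5.00, H 11.00
Empirical formula: C5H11
Empirical-formula mass = 71.14 g/mol; 142 ÷ 71.14 ≈ 2, so the molecular formula is C10H22.

C10H22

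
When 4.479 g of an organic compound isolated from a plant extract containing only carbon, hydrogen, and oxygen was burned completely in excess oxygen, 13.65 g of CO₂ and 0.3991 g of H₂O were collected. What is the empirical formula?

mol C = 13.65 g CO₂ ÷ 44.009 g/mol = 0.31016 mol
mol H = 2 × 0.3991 g H₂O ÷ 18.015 g/mol = 0.044308 mol
mass O = 4.479 − (3.7254 + 0.044662) = 0.70896 g → mol O = 0.70896 ÷ 15.999 = 0.044313 mol
Divide by the smallest (0.044308 mol): C 7.000, H 1.000, O 1.000

C7HO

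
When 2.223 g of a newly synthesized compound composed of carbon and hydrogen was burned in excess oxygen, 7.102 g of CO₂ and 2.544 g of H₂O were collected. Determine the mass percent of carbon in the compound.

mol C = 7.102 g CO₂ ÷ 44.009 g/mol = 0.16138 mol
mol H = 2 × 2.544 g H₂O ÷ 18.015 g/mol = 0.28243 mol
mass % C = 1.9383 g ÷ 2.223 g × 100%

87.19%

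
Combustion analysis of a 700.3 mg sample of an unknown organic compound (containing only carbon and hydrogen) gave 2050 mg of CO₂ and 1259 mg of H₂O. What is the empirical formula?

CH3

mol C = 2.050 g CO₂ ÷ 44.009 g/mol = 0.046581 mol
mol H = 2 × 1.259 g H₂O ÷ 18.015 g/mol = 0.13977 mol
Divide by the smallest (0.046581 mol): C 1.000, H 3.001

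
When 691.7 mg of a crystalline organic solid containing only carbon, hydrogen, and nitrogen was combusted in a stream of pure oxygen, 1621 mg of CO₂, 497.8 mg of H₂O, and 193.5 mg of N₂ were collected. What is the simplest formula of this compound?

mol C = 1.621 g CO₂ ÷ 44.009 g/mol = 0.036833 mol
mol H = 2 × 0.4978 g H₂O ÷ 18.015 g/mol = 0.055265 mol
mol N = 2 × 0.1935 g N₂ ÷ 28.014 g/mol = 0.013815 mol
Divide by the smallest (0.013815 mol): C 2.666, H 4.001, N 1.000
Multiplying each by 3 gives whole numbers: C 8.00, H 12.00, N 3.00

C8H12N3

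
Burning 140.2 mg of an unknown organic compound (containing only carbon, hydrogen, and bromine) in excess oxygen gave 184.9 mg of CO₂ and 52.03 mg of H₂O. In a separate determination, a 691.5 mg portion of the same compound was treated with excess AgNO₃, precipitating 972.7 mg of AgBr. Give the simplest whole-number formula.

C8H11Br2

mol C = 0.1849 g CO₂ ÷ 44.009 g/mol = 0.0042014 mol
mol H = 2 × 0.05203 g H₂O ÷ 18.015 g/mol = 0.0057763 mol
From the AgBr data: mol Br per gram of compound = (0.9727 ÷ 187.772) ÷ 0.6915 = 0.0074913 mol/g, so in the 0.1402 g combustion sample mol Br = 0.0010503 mol
Divide by the smallest (0.0010503 mol): C 4.000, H 5.500, Br 1.000
Multiplying each by 2 gives whole numbers: C 8.00, H 11.00, Br 2.00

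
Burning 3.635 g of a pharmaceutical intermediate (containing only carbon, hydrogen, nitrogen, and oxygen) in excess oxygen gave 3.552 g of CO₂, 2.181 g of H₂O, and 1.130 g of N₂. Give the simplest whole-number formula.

mol C = 3.552 g CO₂ ÷ 44.009 g/mol = 0.080711 mol
mol H = 2 × 2.181 g H₂O ÷ 18.015 g/mol = 0.24213 mol
mol N = 2 × 1.130 g N₂ ÷ 28.014 g/mol = 0.080674 mol
mass O = 3.635 − (0.96942 + 0.24407 + 1.1300) = 1.2915 g → mol O = 1.2915 ÷ 15.999 = 0.080725 mol
Divide by the smallest (0.080674 mol): C 1.000, H 3.001, N 1.000, O 1.001

CH3NO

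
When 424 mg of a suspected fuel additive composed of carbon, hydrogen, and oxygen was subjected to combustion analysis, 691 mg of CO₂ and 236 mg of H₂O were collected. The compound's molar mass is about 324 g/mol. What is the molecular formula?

C12H20O10

mol C = 0.691 g CO₂ ÷ 44.009 g/mol = 0.01570 mol
mol H = 2 × 0.236 g H₂O ÷ 18.015 g/mol = 0.02620 mol
mass O = 0.424 − (0.1886 + 0.02641) = 0.2090 g → mol O = 0.2090 ÷ 15.999 = 0.01306 mol
Divide by the smallest (0.01306 mol): C 1.202, H 2.006, O 1.000
Multiplying each by 5 gives whole numbers: C 6.01, H 10.03, O 5.00
Empirical formula: C6H10O5
Empirical-formula mass = 162.14 g/mol; 324 ÷ 162.14 ≈ 2, so the molecular formula is C12H20O10.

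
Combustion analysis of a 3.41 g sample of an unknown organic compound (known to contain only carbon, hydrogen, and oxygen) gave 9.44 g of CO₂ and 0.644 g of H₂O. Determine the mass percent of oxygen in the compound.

22.3%

mol C = 9.44 g CO₂ ÷ 44.009 g/mol = 0.2145 mol
mol H = 2 × 0.644 g H₂O ÷ 18.015 g/mol = 0.07150 mol
mass O = 3.41 − (2.576 + 0.07207) = 0.7616 g → mol O = 0.7616 ÷ 15.999 = 0.04760 mol
mass % O = 0.7616 g ÷ 3.41 g × 100%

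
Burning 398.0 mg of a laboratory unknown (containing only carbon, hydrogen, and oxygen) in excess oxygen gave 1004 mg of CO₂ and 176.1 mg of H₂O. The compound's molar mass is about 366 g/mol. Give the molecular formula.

C21H18O6

mol C = 1.004 g CO₂ ÷ 44.009 g/mol = 0.022814 mol
mol H = 2 × 0.1761 g H₂O ÷ 18.015 g/mol = 0.019550 mol
mass O = 0.3980 − (0.27401 + 0.019707) = 0.10428 g → mol O = 0.10428 ÷ 15.999 = 0.0065179 mol
Divide by the smallest (0.0065179 mol): C 3.500, H 2.999, O 1.000
Multiplying each by 2 gives whole numbers: C 7.00, H 6.00, O 2.00
Empirical formula: C7H6O2
Empirical-formula mass = 122.12 g/mol; 366 ÷ 122.12 ≈ 3, so the molecular formula is C21H18O6.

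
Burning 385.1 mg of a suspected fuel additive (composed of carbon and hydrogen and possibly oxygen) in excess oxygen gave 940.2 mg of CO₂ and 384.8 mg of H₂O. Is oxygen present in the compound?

yes

mol C = 0.9402 g CO₂ ÷ 44.009 g/mol = 0.021364 mol
mol H = 2 × 0.3848 g H₂O ÷ 18.015 g/mol = 0.042720 mol
C and H account for only 0.29966 g of the 0.3851 g sample; the remaining 0.085438 g must be oxygen.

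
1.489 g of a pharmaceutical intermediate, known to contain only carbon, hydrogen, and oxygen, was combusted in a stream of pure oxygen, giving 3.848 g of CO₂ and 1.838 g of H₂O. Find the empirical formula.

C6H14O

mol C = 3.848 g CO₂ ÷ 44.009 g/mol = 0.087437 mol
mol H = 2 × 1.838 g H₂O ÷ 18.015 g/mol = 0.20405 mol
mass O = 1.489 − (1.0502 + 0.20568) = 0.23311 g → mol O = 0.23311 ÷ 15.999 = 0.014571 mol
Divide by the smallest (0.014571 mol): C 6.001, H 14.004, O 1.000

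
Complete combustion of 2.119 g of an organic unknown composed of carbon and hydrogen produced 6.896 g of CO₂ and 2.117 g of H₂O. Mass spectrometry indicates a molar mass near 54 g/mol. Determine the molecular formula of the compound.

C4H6

mol C = 6.896 g CO₂ ÷ 44.009 g/mol = 0.15670 mol
mol H = 2 × 2.117 g H₂O ÷ 18.015 g/mol = 0.23503 mol
Divide by the smallest (0.15670 mol): C 1.000, H 1.500
Multiplying each by 2 gives whole numbers: C 2.00, H 3.00
Empirical formula: C2H3
Empirical-formula mass = 27.05 g/mol; 54 ÷ 27.05 ≈ 2, so the molecular formula is C4H6.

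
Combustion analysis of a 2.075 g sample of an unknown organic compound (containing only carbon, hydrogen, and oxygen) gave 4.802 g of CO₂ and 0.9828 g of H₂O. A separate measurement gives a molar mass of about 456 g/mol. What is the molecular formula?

C24H24O9

mol C = 4.802 g CO₂ ÷ 44.009 g/mol = 0.10911 mol
mol H = 2 × 0.9828 g H₂O ÷ 18.015 g/mol = 0.10911 mol
mass O = 2.075 − (1.3106 + 0.10998) = 0.65445 g → mol O = 0.65445 ÷ 15.999 = 0.040906 mol
Divide by the smallest (0.040906 mol): C 2.667, H 2.667, O 1.000
Multiplying each by 3 gives whole numbers: C 8.00, H 8.00, O 3.00
Empirical formula: C8H8O3
Empirical-formula mass = 152.15 g/mol; 456 ÷ 152.15 ≈ 3, so the molecular formula is C24H24O9.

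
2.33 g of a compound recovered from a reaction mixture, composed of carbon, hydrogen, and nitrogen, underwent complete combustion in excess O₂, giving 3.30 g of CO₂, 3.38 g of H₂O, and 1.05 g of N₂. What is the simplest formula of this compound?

mol C = 3.30 g CO₂ ÷ 44.009 g/mol = 0.07498 mol
mol H = 2 × 3.38 g H₂O ÷ 18.015 g/mol = 0.3752 mol
mol N = 2 × 1.05 g N₂ ÷ 28.014 g/mol = 0.07496 mol
Divide by the smallest (0.07496 mol): C 1.000, H 5.006, N 1.000

CH5N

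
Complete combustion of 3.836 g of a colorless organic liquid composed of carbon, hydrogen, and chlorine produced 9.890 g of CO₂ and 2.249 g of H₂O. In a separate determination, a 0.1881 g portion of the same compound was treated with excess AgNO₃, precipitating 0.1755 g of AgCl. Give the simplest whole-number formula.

mol C = 9.890 g CO₂ ÷ 44.009 g/mol = 0.22473 mol
mol H = 2 × 2.249 g H₂O ÷ 18.015 g/mol = 0.24968 mol
From the AgCl data: mol Cl per gram of compound = (0.1755 ÷ 143.318) ÷ 0.1881 = 0.0065101 mol/g, so in the 3.836 g combustion sample mol Cl = 0.024973 mol
Divide by the smallest (0.024973 mol): C 8.999, H 9.998, Cl 1.000

C9H10Cl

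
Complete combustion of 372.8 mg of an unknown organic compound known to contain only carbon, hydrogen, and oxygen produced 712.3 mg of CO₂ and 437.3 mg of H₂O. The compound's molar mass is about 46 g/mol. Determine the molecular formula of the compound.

mol C = 0.7123 g CO₂ ÷ 44.009 g/mol = 0.016185 mol
mol H = 2 × 0.4373 g H₂O ÷ 18.015 g/mol = 0.048548 mol
mass O = 0.3728 − (0.19440 + 0.048937) = 0.12946 g → mol O = 0.12946 ÷ 15.999 = 0.0080918 mol
Divide by the smallest (0.0080918 mol): C 2.000, H 6.000, O 1.000
Empirical formula: C2H6O
Empirical-formula mass = 46.07 g/mol; 46 ÷ 46.07 ≈ 1, so the molecular formula is C2H6O.

C2H6O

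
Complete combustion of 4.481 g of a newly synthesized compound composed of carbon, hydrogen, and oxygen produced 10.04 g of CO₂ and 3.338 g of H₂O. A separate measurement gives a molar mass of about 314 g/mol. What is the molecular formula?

C16H26O6

mol C = 10.04 g CO₂ ÷ 44.009 g/mol = 0.22814 mol
mol H = 2 × 3.338 g H₂O ÷ 18.015 g/mol = 0.37058 mol
mass O = 4.481 − (2.7401 + 0.37354) = 1.3673 g → mol O = 1.3673 ÷ 15.999 = 0.085463 mol
Divide by the smallest (0.085463 mol): C 2.669, H 4.336, O 1.000
Multiplying each by 3 gives whole numbers: C 8.01, H 13.01, O 3.00
Empirical formula: C8H13O3
Empirical-formula mass = 157.19 g/mol; 314 ÷ 157.19 ≈ 2, so the molecular formula is C16H26O6.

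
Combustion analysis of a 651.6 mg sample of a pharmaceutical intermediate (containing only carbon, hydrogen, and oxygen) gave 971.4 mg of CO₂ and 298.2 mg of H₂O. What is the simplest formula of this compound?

C2H3O2

mol C = 0.9714 g CO₂ ÷ 44.009 g/mol = 0.022073 mol
mol H = 2 × 0.2982 g H₂O ÷ 18.015 g/mol = 0.033106 mol
mass O = 0.6516 − (0.26512 + 0.033371) = 0.35311 g → mol O = 0.35311 ÷ 15.999 = 0.022071 mol
Divide by the smallest (0.022071 mol): C 1.000, H 1.500, O 1.000
Multiplying each by 2 gives whole numbers: C 2.00, H 3.00, O 2.00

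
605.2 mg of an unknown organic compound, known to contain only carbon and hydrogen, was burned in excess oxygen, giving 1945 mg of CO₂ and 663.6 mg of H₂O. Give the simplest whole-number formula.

mol C = 1.945 g CO₂ ÷ 44.009 g/mol = 0.044196 mol
mol H = 2 × 0.6636 g H₂O ÷ 18.015 g/mol = 0.073672 mol
Divide by the smallest (0.044196 mol): C 1.000, H 1.667
Multiplying each by 3 gives whole numbers: C 3.00, H 5.00

C3H5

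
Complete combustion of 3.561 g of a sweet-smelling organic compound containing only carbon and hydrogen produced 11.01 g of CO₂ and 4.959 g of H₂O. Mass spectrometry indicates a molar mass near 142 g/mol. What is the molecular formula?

C10H22

mol C = 11.01 g CO₂ ÷ 44.009 g/mol = 0.25018 mol
mol H = 2 × 4.959 g H₂O ÷ 18.015 g/mol = 0.55054 mol
Divide by the smallest (0.25018 mol): C 1.000, H 2.201
Multiplying each by 5 gives whole numbers: C 5.00, H 11.00
Empirical formula: C5H11
Empirical-formula mass = 71.14 g/mol; 142 ÷ 71.14 ≈ 2, so the molecular formula is C10H22.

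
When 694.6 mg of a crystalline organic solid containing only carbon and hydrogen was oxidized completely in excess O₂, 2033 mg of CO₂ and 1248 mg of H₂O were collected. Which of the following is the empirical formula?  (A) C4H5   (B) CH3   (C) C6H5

mol C = 2.033 g CO₂ ÷ 44.009 g/mol = 0.046195 mol
mol H = 2 × 1.248 g H₂O ÷ 18.015 g/mol = 0.13855 mol
Divide by the smallest (0.046195 mol): C 1.000, H 2.999

(B) CH3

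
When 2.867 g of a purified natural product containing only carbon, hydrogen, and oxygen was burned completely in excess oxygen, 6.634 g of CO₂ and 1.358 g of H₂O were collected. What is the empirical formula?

C8H8O3

mol C = 6.634 g CO₂ ÷ 44.009 g/mol = 0.15074 mol
mol H = 2 × 1.358 g H₂O ÷ 18.015 g/mol = 0.15076 mol
mass O = 2.867 − (1.8106 + 0.15197) = 0.90447 g → mol O = 0.90447 ÷ 15.999 = 0.056533 mol
Divide by the smallest (0.056533 mol): C 2.666, H 2.667, O 1.000
Multiplying each by 3 gives whole numbers: C 8.00, H 8.00, O 3.00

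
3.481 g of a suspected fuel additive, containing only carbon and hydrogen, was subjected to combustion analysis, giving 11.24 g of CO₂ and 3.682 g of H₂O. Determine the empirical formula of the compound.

mol C = 11.24 g CO₂ ÷ 44.009 g/mol = 0.25540 mol
mol H = 2 × 3.682 g H₂O ÷ 18.015 g/mol = 0.40877 mol
Divide by the smallest (0.25540 mol): C 1.000, H 1.600
Multiplying each by 5 gives whole numbers: C 5.00, H 8.00

C5H8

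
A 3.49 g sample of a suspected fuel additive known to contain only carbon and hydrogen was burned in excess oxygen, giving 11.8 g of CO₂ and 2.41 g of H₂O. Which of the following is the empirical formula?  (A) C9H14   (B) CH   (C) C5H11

mol C = 11.8 g CO₂ ÷ 44.009 g/mol = 0.2681 mol
mol H = 2 × 2.41 g H₂O ÷ 18.015 g/mol = 0.2676 mol
Divide by the smallest (0.2676 mol): C 1.002, H 1.000

(B) CH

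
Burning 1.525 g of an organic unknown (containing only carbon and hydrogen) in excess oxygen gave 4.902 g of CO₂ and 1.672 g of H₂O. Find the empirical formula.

C3H5

mol C = 4.902 g CO₂ ÷ 44.009 g/mol = 0.11139 mol
mol H = 2 × 1.672 g H₂O ÷ 18.015 g/mol = 0.18562 mol
Divide by the smallest (0.11139 mol): C 1.000, H 1.666
Multiplying each by 3 gives whole numbers: C 3.00, H 5.00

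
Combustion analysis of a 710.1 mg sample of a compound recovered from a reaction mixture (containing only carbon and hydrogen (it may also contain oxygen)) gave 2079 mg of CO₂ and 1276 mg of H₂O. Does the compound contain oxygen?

no

mol C = 2.079 g CO₂ ÷ 44.009 g/mol = 0.047240 mol
mol H = 2 × 1.276 g H₂O ÷ 18.015 g/mol = 0.14166 mol
C and H together account for 0.71020 g — essentially the entire 0.7101 g sample — so the compound contains no oxygen.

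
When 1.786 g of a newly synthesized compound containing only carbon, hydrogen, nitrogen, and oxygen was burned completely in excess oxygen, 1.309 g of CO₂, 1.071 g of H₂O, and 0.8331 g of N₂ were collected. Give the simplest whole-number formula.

mol C = 1.309 g CO₂ ÷ 44.009 g/mol = 0.029744 mol
mol H = 2 × 1.071 g H₂O ÷ 18.015 g/mol = 0.11890 mol
mol N = 2 × 0.8331 g N₂ ÷ 28.014 g/mol = 0.059477 mol
mass O = 1.786 − (0.35725 + 0.11985 + 0.83310) = 0.47579 g → mol O = 0.47579 ÷ 15.999 = 0.029739 mol
Divide by the smallest (0.029739 mol): C 1.000, H 3.998, N 2.000, O 1.000

CH4N2O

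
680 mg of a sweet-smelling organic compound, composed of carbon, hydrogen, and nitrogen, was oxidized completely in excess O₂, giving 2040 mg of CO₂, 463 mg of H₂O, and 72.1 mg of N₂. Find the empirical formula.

mol C = 2.04 g CO₂ ÷ 44.009 g/mol = 0.04635 mol
mol H = 2 × 0.463 g H₂O ÷ 18.015 g/mol = 0.05140 mol
mol N = 2 × 0.0721 g N₂ ÷ 28.014 g/mol = 0.005147 mol
Divide by the smallest (0.005147 mol): C 9.005, H 9.986, N 1.000

C9H10N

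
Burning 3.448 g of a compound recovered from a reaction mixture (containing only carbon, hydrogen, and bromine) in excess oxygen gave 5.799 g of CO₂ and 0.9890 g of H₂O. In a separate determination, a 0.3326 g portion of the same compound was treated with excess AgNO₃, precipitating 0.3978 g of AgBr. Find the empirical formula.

C6H5Br

mol C = 5.799 g CO₂ ÷ 44.009 g/mol = 0.13177 mol
mol H = 2 × 0.9890 g H₂O ÷ 18.015 g/mol = 0.10980 mol
From the AgBr data: mol Br per gram of compound = (0.3978 ÷ 187.772) ÷ 0.3326 = 0.0063696 mol/g, so in the 3.448 g combustion sample mol Br = 0.021962 mol
Divide by the smallest (0.021962 mol): C 6.000, H 4.999, Br 1.000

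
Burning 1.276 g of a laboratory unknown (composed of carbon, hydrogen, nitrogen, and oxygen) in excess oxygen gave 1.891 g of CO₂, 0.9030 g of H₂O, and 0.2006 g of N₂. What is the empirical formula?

mol C = 1.891 g CO₂ ÷ 44.009 g/mol = 0.042968 mol
mol H = 2 × 0.9030 g H₂O ÷ 18.015 g/mol = 0.10025 mol
mol N = 2 × 0.2006 g N₂ ÷ 28.014 g/mol = 0.014321 mol
mass O = 1.276 − (0.51609 + 0.10105 + 0.20060) = 0.45825 g → mol O = 0.45825 ÷ 15.999 = 0.028643 mol
Divide by the smallest (0.014321 mol): C 3.000, H 7.000, N 1.000, O 2.000

C3H7NO2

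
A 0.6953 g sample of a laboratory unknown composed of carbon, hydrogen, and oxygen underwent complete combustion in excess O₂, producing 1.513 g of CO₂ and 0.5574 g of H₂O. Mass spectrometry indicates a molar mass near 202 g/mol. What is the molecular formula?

mol C = 1.513 g CO₂ ÷ 44.009 g/mol = 0.034379 mol
mol H = 2 × 0.5574 g H₂O ÷ 18.015 g/mol = 0.061882 mol
mass O = 0.6953 − (0.41293 + 0.062377) = 0.21999 g → mol O = 0.21999 ÷ 15.999 = 0.013750 mol
Divide by the smallest (0.013750 mol): C 2.500, H 4.500, O 1.000
Multiplying each by 2 gives whole numbers: C 5.00, H 9.00, O 2.00
Empirical formula: C5H9O2
Empirical-formula mass = 101.12 g/mol; 202 ÷ 101.12 ≈ 2, so the molecular formula is C10H18O4.

C10H18O4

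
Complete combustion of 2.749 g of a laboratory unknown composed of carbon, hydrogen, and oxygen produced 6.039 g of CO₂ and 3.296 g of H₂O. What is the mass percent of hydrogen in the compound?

13.42%

mol C = 6.039 g CO₂ ÷ 44.009 g/mol = 0.13722 mol
mol H = 2 × 3.296 g H₂O ÷ 18.015 g/mol = 0.36592 mol
mass O = 2.749 − (1.6482 + 0.36884) = 0.73198 g → mol O = 0.73198 ÷ 15.999 = 0.045752 mol
mass % H = 0.36884 g ÷ 2.749 g × 100%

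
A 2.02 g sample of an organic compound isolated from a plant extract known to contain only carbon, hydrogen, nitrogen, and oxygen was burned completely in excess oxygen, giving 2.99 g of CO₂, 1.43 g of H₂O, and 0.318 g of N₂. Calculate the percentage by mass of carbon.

40.4%

mol C = 2.99 g CO₂ ÷ 44.009 g/mol = 0.06794 mol
mol H = 2 × 1.43 g H₂O ÷ 18.015 g/mol = 0.1588 mol
mol N = 2 × 0.318 g N₂ ÷ 28.014 g/mol = 0.02270 mol
mass O = 2.02 − (0.8160 + 0.1600 + 0.3180) = 0.7259 g → mol O = 0.7259 ÷ 15.999 = 0.04537 mol
mass % C = 0.8160 g ÷ 2.02 g × 100%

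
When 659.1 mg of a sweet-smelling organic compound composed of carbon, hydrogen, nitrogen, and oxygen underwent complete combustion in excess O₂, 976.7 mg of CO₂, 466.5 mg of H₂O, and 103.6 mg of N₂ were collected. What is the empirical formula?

C3H7NO2

mol C = 0.9767 g CO₂ ÷ 44.009 g/mol = 0.022193 mol
mol H = 2 × 0.4665 g H₂O ÷ 18.015 g/mol = 0.051790 mol
mol N = 2 × 0.1036 g N₂ ÷ 28.014 g/mol = 0.0073963 mol
mass O = 0.6591 − (0.26656 + 0.052204 + 0.10360) = 0.23673 g → mol O = 0.23673 ÷ 15.999 = 0.014797 mol
Divide by the smallest (0.0073963 mol): C 3.001, H 7.002, N 1.000, O 2.001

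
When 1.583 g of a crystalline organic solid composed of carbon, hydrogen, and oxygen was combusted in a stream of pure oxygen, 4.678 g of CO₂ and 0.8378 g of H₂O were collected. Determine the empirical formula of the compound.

mol C = 4.678 g CO₂ ÷ 44.009 g/mol = 0.10630 mol
mol H = 2 × 0.8378 g H₂O ÷ 18.015 g/mol = 0.093011 mol
mass O = 1.583 − (1.2767 + 0.093755) = 0.21252 g → mol O = 0.21252 ÷ 15.999 = 0.013283 mol
Divide by the smallest (0.013283 mol): C 8.002, H 7.002, O 1.000

C8H7O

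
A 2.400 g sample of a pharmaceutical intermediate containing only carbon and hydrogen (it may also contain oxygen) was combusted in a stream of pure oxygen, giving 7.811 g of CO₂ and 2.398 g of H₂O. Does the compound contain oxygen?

no

mol C = 7.811 g CO₂ ÷ 44.009 g/mol = 0.17749 mol
mol H = 2 × 2.398 g H₂O ÷ 18.015 g/mol = 0.26622 mol
C and H together account for 2.4001 g — essentially the entire 2.400 g sample — so the compound contains no oxygen.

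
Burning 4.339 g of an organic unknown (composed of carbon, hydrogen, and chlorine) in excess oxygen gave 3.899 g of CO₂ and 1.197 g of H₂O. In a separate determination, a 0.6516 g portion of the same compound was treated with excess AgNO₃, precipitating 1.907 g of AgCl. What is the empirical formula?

mol C = 3.899 g CO₂ ÷ 44.009 g/mol = 0.088596 mol
mol H = 2 × 1.197 g H₂O ÷ 18.015 g/mol = 0.13289 mol
From the AgCl data: mol Cl per gram of compound = (1.907 ÷ 143.318) ÷ 0.6516 = 0.020421 mol/g, so in the 4.339 g combustion sample mol Cl = 0.088605 mol
Divide by the smallest (0.088596 mol): C 1.000, H 1.500, Cl 1.000
Multiplying each by 2 gives whole numbers: C 2.00, H 3.00, Cl 2.00

C2H3Cl2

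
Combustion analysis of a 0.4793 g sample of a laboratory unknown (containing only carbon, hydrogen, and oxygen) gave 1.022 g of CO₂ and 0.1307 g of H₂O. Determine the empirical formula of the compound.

mol C = 1.022 g CO₂ ÷ 44.009 g/mol = 0.023223 mol
mol H = 2 × 0.1307 g H₂O ÷ 18.015 g/mol = 0.014510 mol
mass O = 0.4793 − (0.27893 + 0.014626) = 0.18575 g → mol O = 0.18575 ÷ 15.999 = 0.011610 mol
Divide by the smallest (0.011610 mol): C 2.000, H 1.250, O 1.000
Multiplying each by 4 gives whole numbers: C 8.00, H 5.00, O 4.00

C8H5O4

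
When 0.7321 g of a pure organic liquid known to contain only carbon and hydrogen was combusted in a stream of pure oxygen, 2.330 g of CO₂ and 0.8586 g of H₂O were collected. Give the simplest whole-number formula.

mol C = 2.330 g CO₂ ÷ 44.009 g/mol = 0.052944 mol
mol H = 2 × 0.8586 g H₂O ÷ 18.015 g/mol = 0.095321 mol
Divide by the smallest (0.052944 mol): C 1.000, H 1.800
Multiplying each by 5 gives whole numbers: C 5.00, H 9.00

C5H9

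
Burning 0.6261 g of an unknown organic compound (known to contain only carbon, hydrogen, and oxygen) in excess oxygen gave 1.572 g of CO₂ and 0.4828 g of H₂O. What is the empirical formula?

C4H6O

mol C = 1.572 g CO₂ ÷ 44.009 g/mol = 0.035720 mol
mol H = 2 × 0.4828 g H₂O ÷ 18.015 g/mol = 0.053600 mol
mass O = 0.6261 − (0.42903 + 0.054029) = 0.14304 g → mol O = 0.14304 ÷ 15.999 = 0.0089405 mol
Divide by the smallest (0.0089405 mol): C 3.995, H 5.995, O 1.000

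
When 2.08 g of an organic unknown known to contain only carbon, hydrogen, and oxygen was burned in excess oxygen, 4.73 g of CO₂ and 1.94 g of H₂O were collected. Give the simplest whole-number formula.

C3H6O

mol C = 4.73 g CO₂ ÷ 44.009 g/mol = 0.1075 mol
mol H = 2 × 1.94 g H₂O ÷ 18.015 g/mol = 0.2154 mol
mass O = 2.08 − (1.291 + 0.2171) = 0.5720 g → mol O = 0.5720 ÷ 15.999 = 0.03575 mol
Divide by the smallest (0.03575 mol): C 3.006, H 6.024, O 1.000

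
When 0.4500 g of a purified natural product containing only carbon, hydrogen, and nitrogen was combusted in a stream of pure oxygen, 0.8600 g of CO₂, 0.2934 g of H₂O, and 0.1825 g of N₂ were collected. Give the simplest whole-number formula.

mol C = 0.8600 g CO₂ ÷ 44.009 g/mol = 0.019541 mol
mol H = 2 × 0.2934 g H₂O ÷ 18.015 g/mol = 0.032573 mol
mol N = 2 × 0.1825 g N₂ ÷ 28.014 g/mol = 0.013029 mol
Divide by the smallest (0.013029 mol): C 1.500, H 2.500, N 1.000
Multiplying each by 2 gives whole numbers: C 3.00, H 5.00, N 2.00

C3H5N2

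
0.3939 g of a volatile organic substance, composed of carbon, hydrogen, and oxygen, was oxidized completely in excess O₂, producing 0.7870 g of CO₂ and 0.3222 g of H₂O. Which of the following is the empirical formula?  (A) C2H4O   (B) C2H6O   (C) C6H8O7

mol C = 0.7870 g CO₂ ÷ 44.009 g/mol = 0.017883 mol
mol H = 2 × 0.3222 g H₂O ÷ 18.015 g/mol = 0.035770 mol
mass O = 0.3939 − (0.21479 + 0.036056) = 0.14305 g → mol O = 0.14305 ÷ 15.999 = 0.0089415 mol
Divide by the smallest (0.0089415 mol): C 2.000, H 4.000, O 1.000

(A) C2H4O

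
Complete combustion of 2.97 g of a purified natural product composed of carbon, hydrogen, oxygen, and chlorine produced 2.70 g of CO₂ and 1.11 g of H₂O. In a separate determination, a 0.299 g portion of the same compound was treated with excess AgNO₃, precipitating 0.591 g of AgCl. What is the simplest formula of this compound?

mol C = 2.70 g CO₂ ÷ 44.009 g/mol = 0.06135 mol
mol H = 2 × 1.11 g H₂O ÷ 18.015 g/mol = 0.1232 mol
From the AgCl data: mol Cl per gram of compound = (0.591 ÷ 143.318) ÷ 0.299 = 0.01379 mol/g, so in the 2.97 g combustion sample mol Cl = 0.04096 mol
mass O = 2.97 − (0.7369 + 0.1242 + 1.452) = 0.6568 g → mol O = 0.6568 ÷ 15.999 = 0.04105 mol
Divide by the smallest (0.04096 mol): C 1.498, H 3.008, Cl 1.000, O 1.002
Multiplying each by 2 gives whole numbers: C 3.00, H 6.02, Cl 2.00, O 2.00

C3H6Cl2O2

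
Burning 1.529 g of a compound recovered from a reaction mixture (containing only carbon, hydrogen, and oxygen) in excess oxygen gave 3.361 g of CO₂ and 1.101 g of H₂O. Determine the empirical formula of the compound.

C5H8O2

mol C = 3.361 g CO₂ ÷ 44.009 g/mol = 0.076371 mol
mol H = 2 × 1.101 g H₂O ÷ 18.015 g/mol = 0.12223 mol
mass O = 1.529 − (0.91729 + 0.12321) = 0.48850 g → mol O = 0.48850 ÷ 15.999 = 0.030533 mol
Divide by the smallest (0.030533 mol): C 2.501, H 4.003, O 1.000
Multiplying each by 2 gives whole numbers: C 5.00, H 8.01, O 2.00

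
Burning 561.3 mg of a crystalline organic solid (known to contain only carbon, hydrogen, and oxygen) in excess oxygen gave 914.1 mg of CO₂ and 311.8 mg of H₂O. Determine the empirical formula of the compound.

C6H10O5

mol C = 0.9141 g CO₂ ÷ 44.009 g/mol = 0.020771 mol
mol H = 2 × 0.3118 g H₂O ÷ 18.015 g/mol = 0.034616 mol
mass O = 0.5613 − (0.24948 + 0.034893) = 0.27693 g → mol O = 0.27693 ÷ 15.999 = 0.017309 mol
Divide by the smallest (0.017309 mol): C 1.200, H 2.000, O 1.000
Multiplying each by 5 gives whole numbers: C 6.00, H 10.00, O 5.00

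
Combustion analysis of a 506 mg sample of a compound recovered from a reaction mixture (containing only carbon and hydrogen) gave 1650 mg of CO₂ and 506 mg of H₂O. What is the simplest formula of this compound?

C2H3

mol C = 1.65 g CO₂ ÷ 44.009 g/mol = 0.03749 mol
mol H = 2 × 0.506 g H₂O ÷ 18.015 g/mol = 0.05618 mol
Divide by the smallest (0.03749 mol): C 1.000, H 1.498
Multiplying each by 2 gives whole numbers: C 2.00, H 3.00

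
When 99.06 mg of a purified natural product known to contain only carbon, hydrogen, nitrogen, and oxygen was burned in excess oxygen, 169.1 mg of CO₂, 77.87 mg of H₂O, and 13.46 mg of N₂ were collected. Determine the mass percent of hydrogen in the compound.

8.80%

mol C = 0.1691 g CO₂ ÷ 44.009 g/mol = 0.0038424 mol
mol H = 2 × 0.07787 g H₂O ÷ 18.015 g/mol = 0.0086450 mol
mol N = 2 × 0.01346 g N₂ ÷ 28.014 g/mol = 0.00096095 mol
mass O = 0.09906 − (0.046151 + 0.0087142 + 0.013460) = 0.030735 g → mol O = 0.030735 ÷ 15.999 = 0.0019210 mol
mass % H = 0.0087142 g ÷ 0.09906 g × 100%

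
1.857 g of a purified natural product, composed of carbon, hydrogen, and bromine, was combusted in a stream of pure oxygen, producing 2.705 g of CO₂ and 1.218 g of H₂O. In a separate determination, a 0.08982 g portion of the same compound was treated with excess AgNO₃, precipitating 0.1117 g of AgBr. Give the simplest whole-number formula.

C5H11Br

mol C = 2.705 g CO₂ ÷ 44.009 g/mol = 0.061465 mol
mol H = 2 × 1.218 g H₂O ÷ 18.015 g/mol = 0.13522 mol
From the AgBr data: mol Br per gram of compound = (0.1117 ÷ 187.772) ÷ 0.08982 = 0.0066229 mol/g, so in the 1.857 g combustion sample mol Br = 0.012299 mol
Divide by the smallest (0.012299 mol): C 4.998, H 10.995, Br 1.000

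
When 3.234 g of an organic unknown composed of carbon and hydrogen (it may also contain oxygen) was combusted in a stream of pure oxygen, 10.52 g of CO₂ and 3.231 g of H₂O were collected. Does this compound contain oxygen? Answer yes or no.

mol C = 10.52 g CO₂ ÷ 44.009 g/mol = 0.23904 mol
mol H = 2 × 3.231 g H₂O ÷ 18.015 g/mol = 0.35870 mol
C and H together account for 3.2327 g — essentially the entire 3.234 g sample — so the compound contains no oxygen.

no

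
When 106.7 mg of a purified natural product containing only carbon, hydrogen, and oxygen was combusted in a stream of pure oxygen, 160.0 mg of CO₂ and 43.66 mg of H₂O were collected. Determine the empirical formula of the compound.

C3H4O3

mol C = 0.1600 g CO₂ ÷ 44.009 g/mol = 0.0036356 mol
mol H = 2 × 0.04366 g H₂O ÷ 18.015 g/mol = 0.0048471 mol
mass O = 0.1067 − (0.043667 + 0.0048858) = 0.058147 g → mol O = 0.058147 ÷ 15.999 = 0.0036344 mol
Divide by the smallest (0.0036344 mol): C 1.000, H 1.334, O 1.000
Multiplying each by 3 gives whole numbers: C 3.00, H 4.00, O 3.00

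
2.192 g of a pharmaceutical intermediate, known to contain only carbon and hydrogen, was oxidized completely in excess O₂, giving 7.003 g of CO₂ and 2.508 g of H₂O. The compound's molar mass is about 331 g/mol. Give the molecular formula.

C24H42

mol C = 7.003 g CO₂ ÷ 44.009 g/mol = 0.15913 mol
mol H = 2 × 2.508 g H₂O ÷ 18.015 g/mol = 0.27843 mol
Divide by the smallest (0.15913 mol): C 1.000, H 1.750
Multiplying each by 4 gives whole numbers: C 4.00, H 7.00
Empirical formula: C4H7
Empirical-formula mass = 55.10 g/mol; 331 ÷ 55.10 ≈ 6, so the molecular formula is C24H42.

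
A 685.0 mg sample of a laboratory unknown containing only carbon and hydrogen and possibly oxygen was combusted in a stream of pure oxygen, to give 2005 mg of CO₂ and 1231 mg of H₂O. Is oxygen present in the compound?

no

mol C = 2.005 g CO₂ ÷ 44.009 g/mol = 0.045559 mol
mol H = 2 × 1.231 g H₂O ÷ 18.015 g/mol = 0.13666 mol
C and H together account for 0.68496 g — essentially the entire 0.6850 g sample — so the compound contains no oxygen.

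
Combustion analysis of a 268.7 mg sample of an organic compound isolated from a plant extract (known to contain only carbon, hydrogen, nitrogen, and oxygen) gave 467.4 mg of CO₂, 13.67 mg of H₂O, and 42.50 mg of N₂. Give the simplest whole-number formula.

C7HN2O4

mol C = 0.4674 g CO₂ ÷ 44.009 g/mol = 0.010621 mol
mol H = 2 × 0.01367 g H₂O ÷ 18.015 g/mol = 0.0015176 mol
mol N = 2 × 0.04250 g N₂ ÷ 28.014 g/mol = 0.0030342 mol
mass O = 0.2687 − (0.12756 + 0.0015298 + 0.042500) = 0.097107 g → mol O = 0.097107 ÷ 15.999 = 0.0060696 mol
Divide by the smallest (0.0015176 mol): C 6.998, H 1.000, N 1.999, O 3.999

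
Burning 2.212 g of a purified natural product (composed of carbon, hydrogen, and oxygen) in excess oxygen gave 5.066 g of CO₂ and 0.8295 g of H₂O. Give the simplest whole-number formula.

C5H4O2

mol C = 5.066 g CO₂ ÷ 44.009 g/mol = 0.11511 mol
mol H = 2 × 0.8295 g H₂O ÷ 18.015 g/mol = 0.092090 mol
mass O = 2.212 − (1.3826 + 0.092827) = 0.73655 g → mol O = 0.73655 ÷ 15.999 = 0.046037 mol
Divide by the smallest (0.046037 mol): C 2.500, H 2.000, O 1.000
Multiplying each by 2 gives whole numbers: C 5.00, H 4.00, O 2.00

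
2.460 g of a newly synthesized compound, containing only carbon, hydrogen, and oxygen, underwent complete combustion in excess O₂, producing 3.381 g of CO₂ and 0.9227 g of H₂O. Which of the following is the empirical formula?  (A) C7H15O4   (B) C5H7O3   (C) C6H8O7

(C) C6H8O7

mol C = 3.381 g CO₂ ÷ 44.009 g/mol = 0.076825 mol
mol H = 2 × 0.9227 g H₂O ÷ 18.015 g/mol = 0.10244 mol
mass O = 2.460 − (0.92275 + 0.10326) = 1.4340 g → mol O = 1.4340 ÷ 15.999 = 0.089630 mol
Divide by the smallest (0.076825 mol): C 1.000, H 1.333, O 1.167
Multiplying each by 6 gives whole numbers: C 6.00, H 8.00, O 7.00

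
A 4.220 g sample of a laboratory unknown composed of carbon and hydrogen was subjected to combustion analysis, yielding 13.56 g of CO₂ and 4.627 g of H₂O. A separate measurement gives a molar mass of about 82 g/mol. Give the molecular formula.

C6H10

mol C = 13.56 g CO₂ ÷ 44.009 g/mol = 0.30812 mol
mol H = 2 × 4.627 g H₂O ÷ 18.015 g/mol = 0.51368 mol
Divide by the smallest (0.30812 mol): C 1.000, H 1.667
Multiplying each by 3 gives whole numbers: C 3.00, H 5.00
Empirical formula: C3H5
Empirical-formula mass = 41.07 g/mol; 82 ÷ 41.07 ≈ 2, so the molecular formula is C6H10.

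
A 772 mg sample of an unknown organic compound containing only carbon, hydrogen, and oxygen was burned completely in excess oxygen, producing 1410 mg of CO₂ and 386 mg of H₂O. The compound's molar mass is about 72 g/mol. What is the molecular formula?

C3H4O2

mol C = 1.41 g CO₂ ÷ 44.009 g/mol = 0.03204 mol
mol H = 2 × 0.386 g H₂O ÷ 18.015 g/mol = 0.04285 mol
mass O = 0.772 − (0.3848 + 0.04320) = 0.3440 g → mol O = 0.3440 ÷ 15.999 = 0.02150 mol
Divide by the smallest (0.02150 mol): C 1.490, H 1.993, O 1.000
Multiplying each by 2 gives whole numbers: C 2.98, H 3.99, O 2.00
Empirical formula: C3H4O2
Empirical-formula mass = 72.06 g/mol; 72 ÷ 72.06 ≈ 1, so the molecular formula is C3H4O2.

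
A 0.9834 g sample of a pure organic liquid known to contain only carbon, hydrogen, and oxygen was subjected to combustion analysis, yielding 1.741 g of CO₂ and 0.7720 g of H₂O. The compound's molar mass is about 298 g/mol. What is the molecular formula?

mol C = 1.741 g CO₂ ÷ 44.009 g/mol = 0.039560 mol
mol H = 2 × 0.7720 g H₂O ÷ 18.015 g/mol = 0.085706 mol
mass O = 0.9834 − (0.47516 + 0.086392) = 0.42185 g → mol O = 0.42185 ÷ 15.999 = 0.026367 mol
Divide by the smallest (0.026367 mol): C 1.500, H 3.250, O 1.000
Multiplying each by 4 gives whole numbers: C 6.00, H 13.00, O 4.00
Empirical formula: C6H13O4
Empirical-formula mass = 149.17 g/mol; 298 ÷ 149.17 ≈ 2, so the molecular formula is C12H26O8.

C12H26O8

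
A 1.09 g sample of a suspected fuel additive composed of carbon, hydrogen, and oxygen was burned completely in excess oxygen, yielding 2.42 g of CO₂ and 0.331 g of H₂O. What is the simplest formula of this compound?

mol C = 2.42 g CO₂ ÷ 44.009 g/mol = 0.05499 mol
mol H = 2 × 0.331 g H₂O ÷ 18.015 g/mol = 0.03675 mol
mass O = 1.09 − (0.6605 + 0.03704) = 0.3925 g → mol O = 0.3925 ÷ 15.999 = 0.02453 mol
Divide by the smallest (0.02453 mol): C 2.242, H 1.498, O 1.000
Multiplying each by 4 gives whole numbers: C 8.97, H 5.99, O 4.00

C9H6O4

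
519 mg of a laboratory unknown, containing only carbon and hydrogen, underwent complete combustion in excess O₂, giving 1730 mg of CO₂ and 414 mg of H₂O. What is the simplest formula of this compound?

C6H7

mol C = 1.73 g CO₂ ÷ 44.009 g/mol = 0.03931 mol
mol H = 2 × 0.414 g H₂O ÷ 18.015 g/mol = 0.04596 mol
Divide by the smallest (0.03931 mol): C 1.000, H 1.169
Multiplying each by 6 gives whole numbers: C 6.00, H 7.02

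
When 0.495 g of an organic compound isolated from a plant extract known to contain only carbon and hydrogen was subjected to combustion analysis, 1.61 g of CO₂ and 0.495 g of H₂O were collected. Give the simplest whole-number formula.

mol C = 1.61 g CO₂ ÷ 44.009 g/mol = 0.03658 mol
mol H = 2 × 0.495 g H₂O ÷ 18.015 g/mol = 0.05495 mol
Divide by the smallest (0.03658 mol): C 1.000, H 1.502
Multiplying each by 2 gives whole numbers: C 2.00, H 3.00

C2H3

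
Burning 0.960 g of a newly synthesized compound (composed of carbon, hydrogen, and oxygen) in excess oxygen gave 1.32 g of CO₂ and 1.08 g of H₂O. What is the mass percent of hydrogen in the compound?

12.6%

mol C = 1.32 g CO₂ ÷ 44.009 g/mol = 0.02999 mol
mol H = 2 × 1.08 g H₂O ÷ 18.015 g/mol = 0.1199 mol
mass O = 0.960 − (0.3603 + 0.1209) = 0.4789 g → mol O = 0.4789 ÷ 15.999 = 0.02993 mol
mass % H = 0.1209 g ÷ 0.960 g × 100%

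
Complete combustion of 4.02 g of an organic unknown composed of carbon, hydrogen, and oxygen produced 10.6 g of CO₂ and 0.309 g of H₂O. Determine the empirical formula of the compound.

C7HO2

mol C = 10.6 g CO₂ ÷ 44.009 g/mol = 0.2409 mol
mol H = 2 × 0.309 g H₂O ÷ 18.015 g/mol = 0.03430 mol
mass O = 4.02 − (2.893 + 0.03458) = 1.092 g → mol O = 1.092 ÷ 15.999 = 0.06828 mol
Divide by the smallest (0.03430 mol): C 7.021, H 1.000, O 1.990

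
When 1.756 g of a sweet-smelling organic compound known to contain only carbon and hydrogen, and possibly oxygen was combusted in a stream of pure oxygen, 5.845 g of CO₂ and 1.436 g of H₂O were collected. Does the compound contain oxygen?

mol C = 5.845 g CO₂ ÷ 44.009 g/mol = 0.13281 mol
mol H = 2 × 1.436 g H₂O ÷ 18.015 g/mol = 0.15942 mol
C and H together account for 1.7559 g — essentially the entire 1.756 g sample — so the compound contains no oxygen.

no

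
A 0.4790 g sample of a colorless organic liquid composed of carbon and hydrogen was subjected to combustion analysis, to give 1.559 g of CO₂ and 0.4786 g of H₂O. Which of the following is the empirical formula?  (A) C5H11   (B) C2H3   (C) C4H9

mol C = 1.559 g CO₂ ÷ 44.009 g/mol = 0.035425 mol
mol H = 2 × 0.4786 g H₂O ÷ 18.015 g/mol = 0.053133 mol
Divide by the smallest (0.035425 mol): C 1.000, H 1.500
Multiplying each by 2 gives whole numbers: C 2.00, H 3.00

(B) C2H3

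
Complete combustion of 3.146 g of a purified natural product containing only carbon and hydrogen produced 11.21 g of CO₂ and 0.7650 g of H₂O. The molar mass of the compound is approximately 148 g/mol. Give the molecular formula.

C12H4

mol C = 11.21 g CO₂ ÷ 44.009 g/mol = 0.25472 mol
mol H = 2 × 0.7650 g H₂O ÷ 18.015 g/mol = 0.084929 mol
Divide by the smallest (0.084929 mol): C 2.999, H 1.000
Empirical formula: C3H
Empirical-formula mass = 37.04 g/mol; 148 ÷ 37.04 ≈ 4, so the molecular formula is C12H4.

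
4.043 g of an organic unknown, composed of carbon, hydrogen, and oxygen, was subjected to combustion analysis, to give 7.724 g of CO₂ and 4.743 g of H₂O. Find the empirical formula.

mol C = 7.724 g CO₂ ÷ 44.009 g/mol = 0.17551 mol
mol H = 2 × 4.743 g H₂O ÷ 18.015 g/mol = 0.52656 mol
mass O = 4.043 − (2.1080 + 0.53077) = 1.4042 g → mol O = 1.4042 ÷ 15.999 = 0.087767 mol
Divide by the smallest (0.087767 mol): C 2.000, H 6.000, O 1.000

C2H6O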